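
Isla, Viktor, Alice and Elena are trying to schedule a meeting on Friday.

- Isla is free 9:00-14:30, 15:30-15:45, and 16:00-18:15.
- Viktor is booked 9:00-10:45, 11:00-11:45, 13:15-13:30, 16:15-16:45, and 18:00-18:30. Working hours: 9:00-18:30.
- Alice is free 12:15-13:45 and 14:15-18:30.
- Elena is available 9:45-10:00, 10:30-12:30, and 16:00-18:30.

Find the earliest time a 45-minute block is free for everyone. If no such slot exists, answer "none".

16:45

Viktor free within 09:00–18:30: 10:45–11:00, 11:45–13:15, 13:30–16:15, 16:45–18:00.
Isla ∩ Viktor: 10:45–11:00, 11:45–13:15, 13:30–14:30, 15:30–15:45, 16:00–16:15, 16:45–18:00.
Isla ∩ Viktor ∩ Alice: 12:15–13:15, 13:30–13:45, 14:15–14:30, 15:30–15:45, 16:00–16:15, 16:45–18:00.
Isla ∩ Viktor ∩ Alice ∩ Elena: 12:15–12:30, 16:00–16:15, 16:45–18:00.
Windows ≥ 45 min: 16:45–18:00.
Earliest such window starts at 16:45.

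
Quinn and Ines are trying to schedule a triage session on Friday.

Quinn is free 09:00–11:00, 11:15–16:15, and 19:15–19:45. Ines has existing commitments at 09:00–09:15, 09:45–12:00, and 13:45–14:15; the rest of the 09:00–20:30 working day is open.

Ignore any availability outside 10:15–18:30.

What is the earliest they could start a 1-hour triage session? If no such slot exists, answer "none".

Ines free within 09:00–20:30: 09:15–09:45, 12:00–13:45, 14:15–20:30.
Quinn ∩ Ines: 09:15–09:45, 12:00–13:45, 14:15–16:15, 19:15–19:45.
Restricted to 10:15–18:30: 12:00–13:45, 14:15–16:15.
Windows ≥ 60 min: 12:00–13:45, 14:15–16:15.
Earliest such window starts at 12:00.

12:00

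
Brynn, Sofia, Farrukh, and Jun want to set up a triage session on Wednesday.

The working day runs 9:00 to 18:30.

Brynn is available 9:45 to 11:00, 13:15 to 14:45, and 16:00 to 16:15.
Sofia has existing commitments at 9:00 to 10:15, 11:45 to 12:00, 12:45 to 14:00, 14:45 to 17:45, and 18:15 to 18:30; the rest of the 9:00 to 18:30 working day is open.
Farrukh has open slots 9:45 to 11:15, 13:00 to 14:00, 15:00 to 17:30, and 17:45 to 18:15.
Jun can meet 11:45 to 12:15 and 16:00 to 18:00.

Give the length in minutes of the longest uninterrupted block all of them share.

Sofia free within 09:00–18:30: 10:15–11:45, 12:00–12:45, 14:00–14:45, 17:45–18:15.
Brynn ∩ Sofia: 10:15–11:00, 14:00–14:45.
Brynn ∩ Sofia ∩ Farrukh: 10:15–11:00.
Brynn ∩ Sofia ∩ Farrukh ∩ Jun: (none).
No common window.

0 minutes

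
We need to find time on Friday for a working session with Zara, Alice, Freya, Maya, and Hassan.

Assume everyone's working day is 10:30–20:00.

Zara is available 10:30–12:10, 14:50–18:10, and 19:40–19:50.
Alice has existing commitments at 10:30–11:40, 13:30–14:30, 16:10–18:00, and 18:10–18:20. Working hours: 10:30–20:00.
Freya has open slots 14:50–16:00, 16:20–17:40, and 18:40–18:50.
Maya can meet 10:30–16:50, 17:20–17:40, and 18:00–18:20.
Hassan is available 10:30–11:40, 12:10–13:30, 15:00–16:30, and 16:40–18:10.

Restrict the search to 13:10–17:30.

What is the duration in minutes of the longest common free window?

60 minutes

Alice free within 10:30–20:00: 11:40–13:30, 14:30–16:10, 18:00–18:10, 18:20–20:00.
Zara ∩ Alice: 11:40–12:10, 14:50–16:10, 18:00–18:10, 19:40–19:50.
Zara ∩ Alice ∩ Freya: 14:50–16:00.
Zara ∩ Alice ∩ Freya ∩ Maya: 14:50–16:00.
Zara ∩ Alice ∩ Freya ∩ Maya ∩ Hassan: 15:00–16:00.
Restricted to 13:10–17:30: 15:00–16:00.
Single common window of 60 minutes.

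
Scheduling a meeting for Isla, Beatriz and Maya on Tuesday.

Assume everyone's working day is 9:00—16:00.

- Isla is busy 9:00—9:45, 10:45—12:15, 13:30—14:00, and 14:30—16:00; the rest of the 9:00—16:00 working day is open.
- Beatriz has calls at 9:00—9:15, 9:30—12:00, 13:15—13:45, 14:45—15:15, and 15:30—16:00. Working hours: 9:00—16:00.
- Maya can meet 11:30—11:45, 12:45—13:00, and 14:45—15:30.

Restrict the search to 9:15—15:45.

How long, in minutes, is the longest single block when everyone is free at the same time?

Isla free within 09:00–16:00: 09:45–10:45, 12:15–13:30, 14:00–14:30.
Beatriz free within 09:00–16:00: 09:15–09:30, 12:00–13:15, 13:45–14:45, 15:15–15:30.
Isla ∩ Beatriz: 12:15–13:15, 14:00–14:30.
Isla ∩ Beatriz ∩ Maya: 12:45–13:00.
Restricted to 09:15–15:45: 12:45–13:00.
Single common window of 15 minutes.

15 minutes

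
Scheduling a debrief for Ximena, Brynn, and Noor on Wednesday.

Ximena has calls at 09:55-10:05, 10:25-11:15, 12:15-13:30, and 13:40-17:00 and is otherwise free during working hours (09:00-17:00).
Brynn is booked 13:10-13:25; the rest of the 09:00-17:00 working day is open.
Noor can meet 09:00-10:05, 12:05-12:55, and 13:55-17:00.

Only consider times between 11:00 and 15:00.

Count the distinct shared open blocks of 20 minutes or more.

Ximena free within 09:00–17:00: 09:00–09:55, 10:05–10:25, 11:15–12:15, 13:30–13:40.
Brynn free within 09:00–17:00: 09:00–13:10, 13:25–17:00.
Ximena ∩ Brynn: 09:00–09:55, 10:05–10:25, 11:15–12:15, 13:30–13:40.
Ximena ∩ Brynn ∩ Noor: 09:00–09:55, 12:05–12:15.
Restricted to 11:00–15:00: 12:05–12:15.
Windows ≥ 20 min: (none).
That's 0 windows.

0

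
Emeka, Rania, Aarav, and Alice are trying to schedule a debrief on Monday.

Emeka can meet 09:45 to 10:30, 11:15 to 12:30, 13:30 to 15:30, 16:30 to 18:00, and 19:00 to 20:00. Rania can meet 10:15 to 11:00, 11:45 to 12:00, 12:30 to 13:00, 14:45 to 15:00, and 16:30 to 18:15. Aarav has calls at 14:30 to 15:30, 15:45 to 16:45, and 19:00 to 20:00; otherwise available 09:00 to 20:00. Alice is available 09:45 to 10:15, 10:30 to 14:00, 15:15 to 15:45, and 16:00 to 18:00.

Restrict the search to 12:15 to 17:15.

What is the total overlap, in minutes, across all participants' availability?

30 minutes

Aarav free within 09:00–20:00: 09:00–14:30, 15:30–15:45, 16:45–19:00.
Emeka ∩ Rania: 10:15–10:30, 11:45–12:00, 14:45–15:00, 16:30–18:00.
Emeka ∩ Rania ∩ Aarav: 10:15–10:30, 11:45–12:00, 16:45–18:00.
Emeka ∩ Rania ∩ Aarav ∩ Alice: 11:45–12:00, 16:45–18:00.
Restricted to 12:15–17:15: 16:45–17:15.
Total common minutes: 30.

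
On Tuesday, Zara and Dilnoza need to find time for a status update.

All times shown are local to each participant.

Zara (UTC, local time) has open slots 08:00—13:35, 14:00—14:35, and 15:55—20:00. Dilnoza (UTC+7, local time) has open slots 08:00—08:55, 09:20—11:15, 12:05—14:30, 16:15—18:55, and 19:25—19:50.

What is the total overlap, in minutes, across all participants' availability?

185 minutes

Zara → UTC: 08:00–13:35, 14:00–14:35, 15:55–20:00.
Dilnoza → UTC: 01:00–01:55, 02:20–04:15, 05:05–07:30, 09:15–11:55, 12:25–12:50.
Zara ∩ Dilnoza: 09:15–11:55, 12:25–12:50.
Total common minutes: 160 + 25 = 185.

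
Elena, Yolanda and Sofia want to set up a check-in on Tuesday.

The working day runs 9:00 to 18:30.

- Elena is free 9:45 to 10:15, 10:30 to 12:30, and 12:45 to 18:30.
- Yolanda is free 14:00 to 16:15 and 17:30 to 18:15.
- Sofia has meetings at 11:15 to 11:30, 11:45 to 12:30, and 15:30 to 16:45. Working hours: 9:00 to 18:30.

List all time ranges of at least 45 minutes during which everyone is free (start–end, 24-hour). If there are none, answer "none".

Sofia free within 09:00–18:30: 09:00–11:15, 11:30–11:45, 12:30–15:30, 16:45–18:30.
Elena ∩ Yolanda: 14:00–16:15, 17:30–18:15.
Elena ∩ Yolanda ∩ Sofia: 14:00–15:30, 17:30–18:15.
Windows ≥ 45 min: 14:00–15:30, 17:30–18:15.

14:00–15:30, 17:30–18:15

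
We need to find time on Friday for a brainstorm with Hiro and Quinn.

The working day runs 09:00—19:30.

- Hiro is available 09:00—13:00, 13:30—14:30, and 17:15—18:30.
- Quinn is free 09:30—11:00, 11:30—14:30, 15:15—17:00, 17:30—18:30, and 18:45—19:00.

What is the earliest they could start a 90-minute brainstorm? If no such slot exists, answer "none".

09:30

Hiro ∩ Quinn: 09:30–11:00, 11:30–13:00, 13:30–14:30, 17:30–18:30.
Windows ≥ 90 min: 09:30–11:00, 11:30–13:00.
Earliest such window starts at 09:30.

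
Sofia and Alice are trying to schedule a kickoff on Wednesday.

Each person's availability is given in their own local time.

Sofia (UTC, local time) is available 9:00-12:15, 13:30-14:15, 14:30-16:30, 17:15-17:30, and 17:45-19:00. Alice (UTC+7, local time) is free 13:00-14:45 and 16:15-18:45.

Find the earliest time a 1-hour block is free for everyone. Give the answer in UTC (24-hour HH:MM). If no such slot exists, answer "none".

09:15

Sofia → UTC: 09:00–12:15, 13:30–14:15, 14:30–16:30, 17:15–17:30, 17:45–19:00.
Alice → UTC: 06:00–07:45, 09:15–11:45.
Sofia ∩ Alice: 09:15–11:45.
Windows ≥ 60 min: 09:15–11:45.
Earliest such window starts at 09:15.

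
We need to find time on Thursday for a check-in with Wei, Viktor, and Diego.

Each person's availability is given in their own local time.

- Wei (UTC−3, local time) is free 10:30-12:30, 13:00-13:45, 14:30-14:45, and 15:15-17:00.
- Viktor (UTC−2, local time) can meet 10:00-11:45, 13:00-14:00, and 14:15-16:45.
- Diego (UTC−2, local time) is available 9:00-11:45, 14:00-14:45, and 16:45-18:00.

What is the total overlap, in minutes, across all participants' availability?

45 minutes

Wei → UTC: 13:30–15:30, 16:00–16:45, 17:30–17:45, 18:15–20:00.
Viktor → UTC: 12:00–13:45, 15:00–16:00, 16:15–18:45.
Diego → UTC: 11:00–13:45, 16:00–16:45, 18:45–20:00.
Wei ∩ Viktor: 13:30–13:45, 15:00–15:30, 16:15–16:45, 17:30–17:45, 18:15–18:45.
Wei ∩ Viktor ∩ Diego: 13:30–13:45, 16:15–16:45.
Total common minutes: 15 + 30 = 45.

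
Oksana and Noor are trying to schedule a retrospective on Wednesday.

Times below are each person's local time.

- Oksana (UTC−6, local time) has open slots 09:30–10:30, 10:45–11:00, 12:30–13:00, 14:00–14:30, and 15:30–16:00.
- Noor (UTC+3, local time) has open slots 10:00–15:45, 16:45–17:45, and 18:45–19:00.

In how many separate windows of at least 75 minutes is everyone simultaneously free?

Oksana → UTC: 15:30–16:30, 16:45–17:00, 18:30–19:00, 20:00–20:30, 21:30–22:00.
Noor → UTC: 07:00–12:45, 13:45–14:45, 15:45–16:00.
Oksana ∩ Noor: 15:45–16:00.
Windows ≥ 75 min: (none).
That's 0 windows.

0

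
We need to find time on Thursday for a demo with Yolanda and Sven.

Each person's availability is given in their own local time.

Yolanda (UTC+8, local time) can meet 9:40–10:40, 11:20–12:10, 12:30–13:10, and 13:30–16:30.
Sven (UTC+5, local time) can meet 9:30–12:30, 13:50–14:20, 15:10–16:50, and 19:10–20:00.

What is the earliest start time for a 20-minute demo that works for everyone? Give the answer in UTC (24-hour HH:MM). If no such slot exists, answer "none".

Yolanda → UTC: 01:40–02:40, 03:20–04:10, 04:30–05:10, 05:30–08:30.
Sven → UTC: 04:30–07:30, 08:50–09:20, 10:10–11:50, 14:10–15:00.
Yolanda ∩ Sven: 04:30–05:10, 05:30–07:30.
Windows ≥ 20 min: 04:30–05:10, 05:30–07:30.
Earliest such window starts at 04:30.

04:30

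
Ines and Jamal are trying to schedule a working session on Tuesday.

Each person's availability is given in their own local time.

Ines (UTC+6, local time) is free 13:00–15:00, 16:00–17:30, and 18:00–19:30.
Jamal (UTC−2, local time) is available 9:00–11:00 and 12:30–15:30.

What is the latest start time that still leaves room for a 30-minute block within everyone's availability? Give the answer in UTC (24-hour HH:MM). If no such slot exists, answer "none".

12:30

Ines → UTC: 07:00–09:00, 10:00–11:30, 12:00–13:30.
Jamal → UTC: 11:00–13:00, 14:30–17:30.
Ines ∩ Jamal: 11:00–11:30, 12:00–13:00.
Windows ≥ 30 min: 11:00–11:30, 12:00–13:00.
Latest start in the last window 12:00–13:00 is 13:00 − 30 min = 12:30.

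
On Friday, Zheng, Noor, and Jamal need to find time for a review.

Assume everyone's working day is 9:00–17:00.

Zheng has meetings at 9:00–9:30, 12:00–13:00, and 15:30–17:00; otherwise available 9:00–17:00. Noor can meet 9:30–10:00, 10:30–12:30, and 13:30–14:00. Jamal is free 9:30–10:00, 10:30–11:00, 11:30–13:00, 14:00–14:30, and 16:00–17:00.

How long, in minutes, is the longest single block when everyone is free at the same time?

30 minutes

Zheng free within 09:00–17:00: 09:30–12:00, 13:00–15:30.
Zheng ∩ Noor: 09:30–10:00, 10:30–12:00, 13:30–14:00.
Zheng ∩ Noor ∩ Jamal: 09:30–10:00, 10:30–11:00, 11:30–12:00.
Common window lengths: 30, 30, 30 min; longest is 30.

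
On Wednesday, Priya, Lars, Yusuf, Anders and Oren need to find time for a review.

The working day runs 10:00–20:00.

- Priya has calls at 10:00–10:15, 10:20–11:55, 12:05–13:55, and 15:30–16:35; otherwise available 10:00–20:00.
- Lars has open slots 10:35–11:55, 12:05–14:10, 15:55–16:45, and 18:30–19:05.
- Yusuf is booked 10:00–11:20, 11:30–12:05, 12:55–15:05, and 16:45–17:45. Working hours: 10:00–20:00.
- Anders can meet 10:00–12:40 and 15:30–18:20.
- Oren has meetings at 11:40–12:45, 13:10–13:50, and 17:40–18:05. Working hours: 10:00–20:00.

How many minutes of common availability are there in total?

Priya free within 10:00–20:00: 10:15–10:20, 11:55–12:05, 13:55–15:30, 16:35–20:00.
Yusuf free within 10:00–20:00: 11:20–11:30, 12:05–12:55, 15:05–16:45, 17:45–20:00.
Oren free within 10:00–20:00: 10:00–11:40, 12:45–13:10, 13:50–17:40, 18:05–20:00.
Priya ∩ Lars: 13:55–14:10, 16:35–16:45, 18:30–19:05.
Priya ∩ Lars ∩ Yusuf: 16:35–16:45, 18:30–19:05.
Priya ∩ Lars ∩ Yusuf ∩ Anders: 16:35–16:45.
Priya ∩ Lars ∩ Yusuf ∩ Anders ∩ Oren: 16:35–16:45.
Total common minutes: 10.

10 minutes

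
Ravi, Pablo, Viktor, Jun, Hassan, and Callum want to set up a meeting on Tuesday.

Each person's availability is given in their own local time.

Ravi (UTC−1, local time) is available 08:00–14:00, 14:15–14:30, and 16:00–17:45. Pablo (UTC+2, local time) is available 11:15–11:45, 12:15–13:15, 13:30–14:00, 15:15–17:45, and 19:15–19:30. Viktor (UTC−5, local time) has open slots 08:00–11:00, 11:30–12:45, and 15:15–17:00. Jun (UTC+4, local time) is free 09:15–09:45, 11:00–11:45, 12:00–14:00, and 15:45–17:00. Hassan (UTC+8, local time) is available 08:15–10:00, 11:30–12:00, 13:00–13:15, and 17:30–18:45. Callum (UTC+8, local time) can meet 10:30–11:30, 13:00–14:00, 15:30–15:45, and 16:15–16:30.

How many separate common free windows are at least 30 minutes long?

Ravi → UTC: 09:00–15:00, 15:15–15:30, 17:00–18:45.
Pablo → UTC: 09:15–09:45, 10:15–11:15, 11:30–12:00, 13:15–15:45, 17:15–17:30.
Viktor → UTC: 13:00–16:00, 16:30–17:45, 20:15–22:00.
Jun → UTC: 05:15–05:45, 07:00–07:45, 08:00–10:00, 11:45–13:00.
Hassan → UTC: 00:15–02:00, 03:30–04:00, 05:00–05:15, 09:30–10:45.
Callum → UTC: 02:30–03:30, 05:00–06:00, 07:30–07:45, 08:15–08:30.
Ravi ∩ Pablo: 09:15–09:45, 10:15–11:15, 11:30–12:00, 13:15–15:00, 15:15–15:30, 17:15–17:30.
Ravi ∩ Pablo ∩ Viktor: 13:15–15:00, 15:15–15:30, 17:15–17:30.
Ravi ∩ Pablo ∩ Viktor ∩ Jun: (none).
Ravi ∩ Pablo ∩ Viktor ∩ Jun ∩ Hassan: (none).
Ravi ∩ Pablo ∩ Viktor ∩ Jun ∩ Hassan ∩ Callum: (none).
Windows ≥ 30 min: (none).
That's 0 windows.

0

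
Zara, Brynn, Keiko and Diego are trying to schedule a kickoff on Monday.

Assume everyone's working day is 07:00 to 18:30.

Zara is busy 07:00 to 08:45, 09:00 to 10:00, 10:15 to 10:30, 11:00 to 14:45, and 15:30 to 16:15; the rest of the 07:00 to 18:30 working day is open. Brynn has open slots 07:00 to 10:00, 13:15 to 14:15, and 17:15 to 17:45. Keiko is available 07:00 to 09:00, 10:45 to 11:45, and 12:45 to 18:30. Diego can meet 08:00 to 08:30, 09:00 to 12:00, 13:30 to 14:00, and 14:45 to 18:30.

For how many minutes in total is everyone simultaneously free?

30 minutes

Zara free within 07:00–18:30: 08:45–09:00, 10:00–10:15, 10:30–11:00, 14:45–15:30, 16:15–18:30.
Zara ∩ Brynn: 08:45–09:00, 17:15–17:45.
Zara ∩ Brynn ∩ Keiko: 08:45–09:00, 17:15–17:45.
Zara ∩ Brynn ∩ Keiko ∩ Diego: 17:15–17:45.
Total common minutes: 30.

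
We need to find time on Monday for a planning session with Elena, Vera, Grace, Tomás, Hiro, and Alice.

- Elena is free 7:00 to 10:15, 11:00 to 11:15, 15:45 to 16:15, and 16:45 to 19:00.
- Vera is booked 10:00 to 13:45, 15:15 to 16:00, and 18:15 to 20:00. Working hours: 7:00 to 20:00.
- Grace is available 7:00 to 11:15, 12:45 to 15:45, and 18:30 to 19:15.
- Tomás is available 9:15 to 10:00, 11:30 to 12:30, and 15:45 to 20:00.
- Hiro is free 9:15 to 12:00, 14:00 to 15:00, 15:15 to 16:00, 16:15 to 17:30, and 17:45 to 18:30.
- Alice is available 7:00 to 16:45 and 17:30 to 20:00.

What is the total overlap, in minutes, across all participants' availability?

Vera free within 07:00–20:00: 07:00–10:00, 13:45–15:15, 16:00–18:15.
Elena ∩ Vera: 07:00–10:00, 16:00–16:15, 16:45–18:15.
Elena ∩ Vera ∩ Grace: 07:00–10:00.
Elena ∩ Vera ∩ Grace ∩ Tomás: 09:15–10:00.
Elena ∩ Vera ∩ Grace ∩ Tomás ∩ Hiro: 09:15–10:00.
Elena ∩ Vera ∩ Grace ∩ Tomás ∩ Hiro ∩ Alice: 09:15–10:00.
Total common minutes: 45.

45 minutes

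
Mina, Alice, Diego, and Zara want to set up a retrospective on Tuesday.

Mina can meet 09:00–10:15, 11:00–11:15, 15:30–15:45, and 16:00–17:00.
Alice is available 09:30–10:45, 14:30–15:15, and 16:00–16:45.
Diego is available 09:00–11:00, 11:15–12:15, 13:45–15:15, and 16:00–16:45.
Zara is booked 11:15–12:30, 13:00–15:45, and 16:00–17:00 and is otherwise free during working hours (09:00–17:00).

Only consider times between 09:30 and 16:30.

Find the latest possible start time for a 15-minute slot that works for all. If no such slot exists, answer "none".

Zara free within 09:00–17:00: 09:00–11:15, 12:30–13:00, 15:45–16:00.
Mina ∩ Alice: 09:30–10:15, 16:00–16:45.
Mina ∩ Alice ∩ Diego: 09:30–10:15, 16:00–16:45.
Mina ∩ Alice ∩ Diego ∩ Zara: 09:30–10:15.
Restricted to 09:30–16:30: 09:30–10:15.
Windows ≥ 15 min: 09:30–10:15.
Latest start in the last window 09:30–10:15 is 10:15 − 15 min = 10:00.

10:00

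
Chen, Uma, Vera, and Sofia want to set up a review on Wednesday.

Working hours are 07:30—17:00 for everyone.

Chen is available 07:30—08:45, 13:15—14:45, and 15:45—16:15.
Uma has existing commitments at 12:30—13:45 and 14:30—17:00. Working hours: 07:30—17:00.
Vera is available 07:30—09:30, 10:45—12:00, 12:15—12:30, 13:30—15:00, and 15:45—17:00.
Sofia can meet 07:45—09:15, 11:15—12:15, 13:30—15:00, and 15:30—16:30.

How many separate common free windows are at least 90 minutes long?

0

Uma free within 07:30–17:00: 07:30–12:30, 13:45–14:30.
Chen ∩ Uma: 07:30–08:45, 13:45–14:30.
Chen ∩ Uma ∩ Vera: 07:30–08:45, 13:45–14:30.
Chen ∩ Uma ∩ Vera ∩ Sofia: 07:45–08:45, 13:45–14:30.
Windows ≥ 90 min: (none).
That's 0 windows.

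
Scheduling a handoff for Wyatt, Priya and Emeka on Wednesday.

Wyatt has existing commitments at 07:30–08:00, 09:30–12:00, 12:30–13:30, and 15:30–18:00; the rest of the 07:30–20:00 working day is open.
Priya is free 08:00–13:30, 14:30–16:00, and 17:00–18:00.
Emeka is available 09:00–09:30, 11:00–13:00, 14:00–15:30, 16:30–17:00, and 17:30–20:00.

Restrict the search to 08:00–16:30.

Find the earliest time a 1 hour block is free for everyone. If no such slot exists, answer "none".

Wyatt free within 07:30–20:00: 08:00–09:30, 12:00–12:30, 13:30–15:30, 18:00–20:00.
Wyatt ∩ Priya: 08:00–09:30, 12:00–12:30, 14:30–15:30.
Wyatt ∩ Priya ∩ Emeka: 09:00–09:30, 12:00–12:30, 14:30–15:30.
Restricted to 08:00–16:30: 09:00–09:30, 12:00–12:30, 14:30–15:30.
Windows ≥ 60 min: 14:30–15:30.
Earliest such window starts at 14:30.

14:30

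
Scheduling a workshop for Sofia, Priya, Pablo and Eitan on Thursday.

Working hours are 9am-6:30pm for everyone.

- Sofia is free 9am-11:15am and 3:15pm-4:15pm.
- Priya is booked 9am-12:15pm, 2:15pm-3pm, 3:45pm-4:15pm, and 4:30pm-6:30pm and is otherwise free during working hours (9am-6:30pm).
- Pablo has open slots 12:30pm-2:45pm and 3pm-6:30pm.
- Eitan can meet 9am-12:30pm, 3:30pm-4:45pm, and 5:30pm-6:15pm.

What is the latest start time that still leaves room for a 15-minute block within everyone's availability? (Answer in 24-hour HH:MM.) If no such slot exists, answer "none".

15:30

Priya free within 09:00–18:30: 12:15–14:15, 15:00–15:45, 16:15–16:30.
Sofia ∩ Priya: 15:15–15:45.
Sofia ∩ Priya ∩ Pablo: 15:15–15:45.
Sofia ∩ Priya ∩ Pablo ∩ Eitan: 15:30–15:45.
Windows ≥ 15 min: 15:30–15:45.
Latest start in the last window 15:30–15:45 is 15:45 − 15 min = 15:30.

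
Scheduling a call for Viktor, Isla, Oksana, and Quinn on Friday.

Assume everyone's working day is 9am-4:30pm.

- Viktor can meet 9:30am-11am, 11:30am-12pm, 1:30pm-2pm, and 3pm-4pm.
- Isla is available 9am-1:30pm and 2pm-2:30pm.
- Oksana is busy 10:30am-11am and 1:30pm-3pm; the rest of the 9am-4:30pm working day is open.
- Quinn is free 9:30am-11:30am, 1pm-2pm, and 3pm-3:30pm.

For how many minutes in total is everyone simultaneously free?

60 minutes

Oksana free within 09:00–16:30: 09:00–10:30, 11:00–13:30, 15:00–16:30.
Viktor ∩ Isla: 09:30–11:00, 11:30–12:00.
Viktor ∩ Isla ∩ Oksana: 09:30–10:30, 11:30–12:00.
Viktor ∩ Isla ∩ Oksana ∩ Quinn: 09:30–10:30.
Total common minutes: 60.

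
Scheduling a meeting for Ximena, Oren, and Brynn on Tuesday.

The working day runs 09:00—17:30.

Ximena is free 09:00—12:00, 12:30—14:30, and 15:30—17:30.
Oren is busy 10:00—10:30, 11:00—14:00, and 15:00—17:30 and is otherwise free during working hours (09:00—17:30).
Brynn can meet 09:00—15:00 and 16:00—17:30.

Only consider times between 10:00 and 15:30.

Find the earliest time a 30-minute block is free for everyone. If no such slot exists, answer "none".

10:30

Oren free within 09:00–17:30: 09:00–10:00, 10:30–11:00, 14:00–15:00.
Ximena ∩ Oren: 09:00–10:00, 10:30–11:00, 14:00–14:30.
Ximena ∩ Oren ∩ Brynn: 09:00–10:00, 10:30–11:00, 14:00–14:30.
Restricted to 10:00–15:30: 10:30–11:00, 14:00–14:30.
Windows ≥ 30 min: 10:30–11:00, 14:00–14:30.
Earliest such window starts at 10:30.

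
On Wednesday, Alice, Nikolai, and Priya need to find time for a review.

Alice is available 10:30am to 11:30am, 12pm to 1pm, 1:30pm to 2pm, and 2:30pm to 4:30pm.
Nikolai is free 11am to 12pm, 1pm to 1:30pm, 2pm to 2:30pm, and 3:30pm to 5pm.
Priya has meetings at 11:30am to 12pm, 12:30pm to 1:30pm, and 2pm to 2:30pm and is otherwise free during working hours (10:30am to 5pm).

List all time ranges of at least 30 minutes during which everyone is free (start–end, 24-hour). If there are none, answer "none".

11:00–11:30, 15:30–16:30

Priya free within 10:30–17:00: 10:30–11:30, 12:00–12:30, 13:30–14:00, 14:30–17:00.
Alice ∩ Nikolai: 11:00–11:30, 15:30–16:30.
Alice ∩ Nikolai ∩ Priya: 11:00–11:30, 15:30–16:30.
Windows ≥ 30 min: 11:00–11:30, 15:30–16:30.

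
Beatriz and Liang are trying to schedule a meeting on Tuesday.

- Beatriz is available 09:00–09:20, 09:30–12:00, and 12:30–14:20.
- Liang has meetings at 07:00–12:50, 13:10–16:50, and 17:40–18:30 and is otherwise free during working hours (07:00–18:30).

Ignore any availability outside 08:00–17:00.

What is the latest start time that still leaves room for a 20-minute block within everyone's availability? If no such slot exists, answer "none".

12:50

Liang free within 07:00–18:30: 12:50–13:10, 16:50–17:40.
Beatriz ∩ Liang: 12:50–13:10.
Restricted to 08:00–17:00: 12:50–13:10.
Windows ≥ 20 min: 12:50–13:10.
Latest start in the last window 12:50–13:10 is 13:10 − 20 min = 12:50.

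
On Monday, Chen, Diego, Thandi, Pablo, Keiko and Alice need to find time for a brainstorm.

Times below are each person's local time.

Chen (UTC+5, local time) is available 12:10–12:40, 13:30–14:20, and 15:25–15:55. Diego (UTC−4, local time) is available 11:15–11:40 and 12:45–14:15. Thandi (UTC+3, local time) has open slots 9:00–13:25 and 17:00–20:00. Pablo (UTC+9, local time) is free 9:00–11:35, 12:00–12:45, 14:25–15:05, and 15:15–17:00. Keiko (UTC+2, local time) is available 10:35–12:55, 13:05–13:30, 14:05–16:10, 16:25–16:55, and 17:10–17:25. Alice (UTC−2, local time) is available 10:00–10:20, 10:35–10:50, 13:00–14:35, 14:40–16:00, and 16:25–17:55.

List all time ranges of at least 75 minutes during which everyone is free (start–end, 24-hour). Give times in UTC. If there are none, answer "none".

none

Chen → UTC: 07:10–07:40, 08:30–09:20, 10:25–10:55.
Diego → UTC: 15:15–15:40, 16:45–18:15.
Thandi → UTC: 06:00–10:25, 14:00–17:00.
Pablo → UTC: 00:00–02:35, 03:00–03:45, 05:25–06:05, 06:15–08:00.
Keiko → UTC: 08:35–10:55, 11:05–11:30, 12:05–14:10, 14:25–14:55, 15:10–15:25.
Alice → UTC: 12:00–12:20, 12:35–12:50, 15:00–16:35, 16:40–18:00, 18:25–19:55.
Chen ∩ Diego: (none).
Chen ∩ Diego ∩ Thandi: (none).
Chen ∩ Diego ∩ Thandi ∩ Pablo: (none).
Chen ∩ Diego ∩ Thandi ∩ Pablo ∩ Keiko: (none).
Chen ∩ Diego ∩ Thandi ∩ Pablo ∩ Keiko ∩ Alice: (none).
Windows ≥ 75 min: (none).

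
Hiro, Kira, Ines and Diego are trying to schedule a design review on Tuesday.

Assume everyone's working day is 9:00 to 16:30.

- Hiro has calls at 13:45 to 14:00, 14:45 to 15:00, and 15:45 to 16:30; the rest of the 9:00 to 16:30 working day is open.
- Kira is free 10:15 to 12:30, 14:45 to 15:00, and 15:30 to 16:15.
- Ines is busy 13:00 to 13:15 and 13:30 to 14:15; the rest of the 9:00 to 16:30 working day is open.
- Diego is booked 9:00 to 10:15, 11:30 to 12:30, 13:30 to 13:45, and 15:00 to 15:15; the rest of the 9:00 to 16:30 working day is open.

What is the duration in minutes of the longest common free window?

Hiro free within 09:00–16:30: 09:00–13:45, 14:00–14:45, 15:00–15:45.
Ines free within 09:00–16:30: 09:00–13:00, 13:15–13:30, 14:15–16:30.
Diego free within 09:00–16:30: 10:15–11:30, 12:30–13:30, 13:45–15:00, 15:15–16:30.
Hiro ∩ Kira: 10:15–12:30, 15:30–15:45.
Hiro ∩ Kira ∩ Ines: 10:15–12:30, 15:30–15:45.
Hiro ∩ Kira ∩ Ines ∩ Diego: 10:15–11:30, 15:30–15:45.
Common window lengths: 75, 15 min; longest is 75.

75 minutes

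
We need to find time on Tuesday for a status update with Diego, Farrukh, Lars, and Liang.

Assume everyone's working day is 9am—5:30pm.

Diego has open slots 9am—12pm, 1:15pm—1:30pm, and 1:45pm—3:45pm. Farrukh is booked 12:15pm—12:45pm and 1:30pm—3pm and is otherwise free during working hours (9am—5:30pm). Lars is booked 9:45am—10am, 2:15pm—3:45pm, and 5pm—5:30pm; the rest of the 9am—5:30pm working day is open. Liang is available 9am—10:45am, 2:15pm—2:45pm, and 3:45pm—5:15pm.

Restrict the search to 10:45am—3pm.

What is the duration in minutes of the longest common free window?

0 minutes

Farrukh free within 09:00–17:30: 09:00–12:15, 12:45–13:30, 15:00–17:30.
Lars free within 09:00–17:30: 09:00–09:45, 10:00–14:15, 15:45–17:00.
Diego ∩ Farrukh: 09:00–12:00, 13:15–13:30, 15:00–15:45.
Diego ∩ Farrukh ∩ Lars: 09:00–09:45, 10:00–12:00, 13:15–13:30.
Diego ∩ Farrukh ∩ Lars ∩ Liang: 09:00–09:45, 10:00–10:45.
Restricted to 10:45–15:00: (none).
No common window.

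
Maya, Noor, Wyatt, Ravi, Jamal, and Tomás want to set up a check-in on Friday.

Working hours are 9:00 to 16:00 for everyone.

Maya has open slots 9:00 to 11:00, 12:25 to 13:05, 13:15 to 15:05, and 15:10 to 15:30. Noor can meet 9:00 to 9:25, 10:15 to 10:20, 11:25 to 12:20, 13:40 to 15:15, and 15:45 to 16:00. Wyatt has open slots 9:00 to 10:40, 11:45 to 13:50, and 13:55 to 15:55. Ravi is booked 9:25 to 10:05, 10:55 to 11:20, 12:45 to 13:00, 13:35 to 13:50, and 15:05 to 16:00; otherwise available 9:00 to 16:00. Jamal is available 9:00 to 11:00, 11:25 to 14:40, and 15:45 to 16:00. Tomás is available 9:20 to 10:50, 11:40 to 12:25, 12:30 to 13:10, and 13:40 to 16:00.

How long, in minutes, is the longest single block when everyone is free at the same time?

Ravi free within 09:00–16:00: 09:00–09:25, 10:05–10:55, 11:20–12:45, 13:00–13:35, 13:50–15:05.
Maya ∩ Noor: 09:00–09:25, 10:15–10:20, 13:40–15:05, 15:10–15:15.
Maya ∩ Noor ∩ Wyatt: 09:00–09:25, 10:15–10:20, 13:40–13:50, 13:55–15:05, 15:10–15:15.
Maya ∩ Noor ∩ Wyatt ∩ Ravi: 09:00–09:25, 10:15–10:20, 13:55–15:05.
Maya ∩ Noor ∩ Wyatt ∩ Ravi ∩ Jamal: 09:00–09:25, 10:15–10:20, 13:55–14:40.
Maya ∩ Noor ∩ Wyatt ∩ Ravi ∩ Jamal ∩ Tomás: 09:20–09:25, 10:15–10:20, 13:55–14:40.
Common window lengths: 5, 5, 45 min; longest is 45.

45 minutes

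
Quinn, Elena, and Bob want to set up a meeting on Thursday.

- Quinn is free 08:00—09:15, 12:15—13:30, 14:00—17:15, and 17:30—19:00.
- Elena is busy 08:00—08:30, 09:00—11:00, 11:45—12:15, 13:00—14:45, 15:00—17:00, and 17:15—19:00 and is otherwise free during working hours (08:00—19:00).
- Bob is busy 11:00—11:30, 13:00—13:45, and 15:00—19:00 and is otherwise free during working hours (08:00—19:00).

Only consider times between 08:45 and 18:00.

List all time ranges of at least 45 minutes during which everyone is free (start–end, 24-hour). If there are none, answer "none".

Elena free within 08:00–19:00: 08:30–09:00, 11:00–11:45, 12:15–13:00, 14:45–15:00, 17:00–17:15.
Bob free within 08:00–19:00: 08:00–11:00, 11:30–13:00, 13:45–15:00.
Quinn ∩ Elena: 08:30–09:00, 12:15–13:00, 14:45–15:00, 17:00–17:15.
Quinn ∩ Elena ∩ Bob: 08:30–09:00, 12:15–13:00, 14:45–15:00.
Restricted to 08:45–18:00: 08:45–09:00, 12:15–13:00, 14:45–15:00.
Windows ≥ 45 min: 12:15–13:00.

12:15–13:00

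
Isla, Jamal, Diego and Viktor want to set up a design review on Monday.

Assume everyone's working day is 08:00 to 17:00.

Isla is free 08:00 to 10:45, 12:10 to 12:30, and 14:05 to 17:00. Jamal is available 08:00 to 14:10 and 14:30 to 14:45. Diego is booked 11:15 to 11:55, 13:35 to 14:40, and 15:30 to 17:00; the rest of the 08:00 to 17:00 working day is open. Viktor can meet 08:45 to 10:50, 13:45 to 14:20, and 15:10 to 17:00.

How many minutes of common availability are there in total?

Diego free within 08:00–17:00: 08:00–11:15, 11:55–13:35, 14:40–15:30.
Isla ∩ Jamal: 08:00–10:45, 12:10–12:30, 14:05–14:10, 14:30–14:45.
Isla ∩ Jamal ∩ Diego: 08:00–10:45, 12:10–12:30, 14:40–14:45.
Isla ∩ Jamal ∩ Diego ∩ Viktor: 08:45–10:45.
Total common minutes: 120.

120 minutes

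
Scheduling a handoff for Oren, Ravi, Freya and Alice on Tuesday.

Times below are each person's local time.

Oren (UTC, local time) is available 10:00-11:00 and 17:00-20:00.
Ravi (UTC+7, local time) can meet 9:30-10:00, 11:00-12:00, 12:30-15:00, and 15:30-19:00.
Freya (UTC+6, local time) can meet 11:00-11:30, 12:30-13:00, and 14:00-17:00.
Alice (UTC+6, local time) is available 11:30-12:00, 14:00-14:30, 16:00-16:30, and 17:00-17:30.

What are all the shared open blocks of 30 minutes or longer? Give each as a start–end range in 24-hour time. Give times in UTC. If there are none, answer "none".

10:00–10:30

Oren → UTC: 10:00–11:00, 17:00–20:00.
Ravi → UTC: 02:30–03:00, 04:00–05:00, 05:30–08:00, 08:30–12:00.
Freya → UTC: 05:00–05:30, 06:30–07:00, 08:00–11:00.
Alice → UTC: 05:30–06:00, 08:00–08:30, 10:00–10:30, 11:00–11:30.
Oren ∩ Ravi: 10:00–11:00.
Oren ∩ Ravi ∩ Freya: 10:00–11:00.
Oren ∩ Ravi ∩ Freya ∩ Alice: 10:00–10:30.
Windows ≥ 30 min: 10:00–10:30.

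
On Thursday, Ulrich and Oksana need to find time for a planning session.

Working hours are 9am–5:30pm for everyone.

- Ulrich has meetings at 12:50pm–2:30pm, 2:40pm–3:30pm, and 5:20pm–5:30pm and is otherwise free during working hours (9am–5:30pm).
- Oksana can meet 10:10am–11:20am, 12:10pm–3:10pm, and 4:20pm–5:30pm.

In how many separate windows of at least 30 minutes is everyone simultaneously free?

3

Ulrich free within 09:00–17:30: 09:00–12:50, 14:30–14:40, 15:30–17:20.
Ulrich ∩ Oksana: 10:10–11:20, 12:10–12:50, 14:30–14:40, 16:20–17:20.
Windows ≥ 30 min: 10:10–11:20, 12:10–12:50, 16:20–17:20.
That's 3 windows.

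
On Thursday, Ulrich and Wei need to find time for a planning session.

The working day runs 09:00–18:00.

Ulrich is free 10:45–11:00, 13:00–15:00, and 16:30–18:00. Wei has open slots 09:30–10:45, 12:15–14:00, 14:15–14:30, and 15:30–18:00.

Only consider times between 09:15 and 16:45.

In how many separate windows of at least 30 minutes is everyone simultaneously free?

Ulrich ∩ Wei: 13:00–14:00, 14:15–14:30, 16:30–18:00.
Restricted to 09:15–16:45: 13:00–14:00, 14:15–14:30, 16:30–16:45.
Windows ≥ 30 min: 13:00–14:00.
That's 1 window.

1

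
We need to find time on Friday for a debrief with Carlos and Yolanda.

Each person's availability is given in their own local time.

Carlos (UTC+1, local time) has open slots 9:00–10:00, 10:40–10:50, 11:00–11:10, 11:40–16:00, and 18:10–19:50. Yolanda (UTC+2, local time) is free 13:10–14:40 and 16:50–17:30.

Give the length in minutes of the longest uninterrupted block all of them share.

Carlos → UTC: 08:00–09:00, 09:40–09:50, 10:00–10:10, 10:40–15:00, 17:10–18:50.
Yolanda → UTC: 11:10–12:40, 14:50–15:30.
Carlos ∩ Yolanda: 11:10–12:40, 14:50–15:00.
Common window lengths: 90, 10 min; longest is 90.

90 minutes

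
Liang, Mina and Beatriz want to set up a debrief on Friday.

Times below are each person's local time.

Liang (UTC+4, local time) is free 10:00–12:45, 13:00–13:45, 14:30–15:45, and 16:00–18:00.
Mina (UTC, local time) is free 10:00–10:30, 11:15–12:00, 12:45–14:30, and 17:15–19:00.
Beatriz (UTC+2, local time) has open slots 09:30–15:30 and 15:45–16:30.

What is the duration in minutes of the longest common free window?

Liang → UTC: 06:00–08:45, 09:00–09:45, 10:30–11:45, 12:00–14:00.
Mina → UTC: 10:00–10:30, 11:15–12:00, 12:45–14:30, 17:15–19:00.
Beatriz → UTC: 07:30–13:30, 13:45–14:30.
Liang ∩ Mina: 11:15–11:45, 12:45–14:00.
Liang ∩ Mina ∩ Beatriz: 11:15–11:45, 12:45–13:30, 13:45–14:00.
Common window lengths: 30, 45, 15 min; longest is 45.

45 minutes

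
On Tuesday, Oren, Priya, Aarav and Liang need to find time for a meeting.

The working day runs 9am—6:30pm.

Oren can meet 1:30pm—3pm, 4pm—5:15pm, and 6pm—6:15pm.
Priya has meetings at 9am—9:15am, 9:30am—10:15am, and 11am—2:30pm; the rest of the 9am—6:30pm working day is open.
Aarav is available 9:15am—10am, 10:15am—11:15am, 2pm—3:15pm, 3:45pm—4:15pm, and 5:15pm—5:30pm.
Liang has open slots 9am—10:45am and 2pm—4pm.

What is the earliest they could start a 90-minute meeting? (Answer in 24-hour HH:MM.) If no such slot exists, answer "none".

none

Priya free within 09:00–18:30: 09:15–09:30, 10:15–11:00, 14:30–18:30.
Oren ∩ Priya: 14:30–15:00, 16:00–17:15, 18:00–18:15.
Oren ∩ Priya ∩ Aarav: 14:30–15:00, 16:00–16:15.
Oren ∩ Priya ∩ Aarav ∩ Liang: 14:30–15:00.
Windows ≥ 90 min: (none).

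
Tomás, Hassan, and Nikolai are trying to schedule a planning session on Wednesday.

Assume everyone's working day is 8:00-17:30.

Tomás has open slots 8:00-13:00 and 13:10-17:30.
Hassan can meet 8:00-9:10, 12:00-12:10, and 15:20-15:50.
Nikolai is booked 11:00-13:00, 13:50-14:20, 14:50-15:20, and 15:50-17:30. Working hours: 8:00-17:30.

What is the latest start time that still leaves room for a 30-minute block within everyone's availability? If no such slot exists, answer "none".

Nikolai free within 08:00–17:30: 08:00–11:00, 13:00–13:50, 14:20–14:50, 15:20–15:50.
Tomás ∩ Hassan: 08:00–09:10, 12:00–12:10, 15:20–15:50.
Tomás ∩ Hassan ∩ Nikolai: 08:00–09:10, 15:20–15:50.
Windows ≥ 30 min: 08:00–09:10, 15:20–15:50.
Latest start in the last window 15:20–15:50 is 15:50 − 30 min = 15:20.

15:20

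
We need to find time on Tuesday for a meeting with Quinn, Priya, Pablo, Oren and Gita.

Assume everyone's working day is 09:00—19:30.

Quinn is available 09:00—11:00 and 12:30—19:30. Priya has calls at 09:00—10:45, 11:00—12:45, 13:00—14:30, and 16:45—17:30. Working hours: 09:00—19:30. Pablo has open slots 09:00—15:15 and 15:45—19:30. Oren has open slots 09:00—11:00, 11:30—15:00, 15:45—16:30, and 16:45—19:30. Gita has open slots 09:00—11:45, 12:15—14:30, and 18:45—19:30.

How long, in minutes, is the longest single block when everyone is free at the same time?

Priya free within 09:00–19:30: 10:45–11:00, 12:45–13:00, 14:30–16:45, 17:30–19:30.
Quinn ∩ Priya: 10:45–11:00, 12:45–13:00, 14:30–16:45, 17:30–19:30.
Quinn ∩ Priya ∩ Pablo: 10:45–11:00, 12:45–13:00, 14:30–15:15, 15:45–16:45, 17:30–19:30.
Quinn ∩ Priya ∩ Pablo ∩ Oren: 10:45–11:00, 12:45–13:00, 14:30–15:00, 15:45–16:30, 17:30–19:30.
Quinn ∩ Priya ∩ Pablo ∩ Oren ∩ Gita: 10:45–11:00, 12:45–13:00, 18:45–19:30.
Common window lengths: 15, 15, 45 min; longest is 45.

45 minutes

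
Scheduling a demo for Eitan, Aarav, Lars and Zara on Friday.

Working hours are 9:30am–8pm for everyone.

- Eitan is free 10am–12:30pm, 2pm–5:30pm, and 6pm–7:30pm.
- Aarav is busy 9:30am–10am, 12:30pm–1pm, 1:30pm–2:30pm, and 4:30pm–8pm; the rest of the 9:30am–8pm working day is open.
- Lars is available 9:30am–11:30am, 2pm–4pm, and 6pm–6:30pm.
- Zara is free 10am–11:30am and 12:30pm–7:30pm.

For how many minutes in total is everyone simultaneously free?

180 minutes

Aarav free within 09:30–20:00: 10:00–12:30, 13:00–13:30, 14:30–16:30.
Eitan ∩ Aarav: 10:00–12:30, 14:30–16:30.
Eitan ∩ Aarav ∩ Lars: 10:00–11:30, 14:30–16:00.
Eitan ∩ Aarav ∩ Lars ∩ Zara: 10:00–11:30, 14:30–16:00.
Total common minutes: 90 + 90 = 180.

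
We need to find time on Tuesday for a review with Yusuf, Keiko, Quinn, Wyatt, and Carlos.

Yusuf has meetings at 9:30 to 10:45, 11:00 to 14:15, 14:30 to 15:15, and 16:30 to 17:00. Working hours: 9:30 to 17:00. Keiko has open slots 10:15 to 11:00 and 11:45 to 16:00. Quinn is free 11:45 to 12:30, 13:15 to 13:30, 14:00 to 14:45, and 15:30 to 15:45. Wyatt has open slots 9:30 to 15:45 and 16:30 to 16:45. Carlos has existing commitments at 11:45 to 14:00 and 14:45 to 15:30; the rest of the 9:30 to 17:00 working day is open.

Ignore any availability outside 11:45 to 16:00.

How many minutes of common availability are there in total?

30 minutes

Yusuf free within 09:30–17:00: 10:45–11:00, 14:15–14:30, 15:15–16:30.
Carlos free within 09:30–17:00: 09:30–11:45, 14:00–14:45, 15:30–17:00.
Yusuf ∩ Keiko: 10:45–11:00, 14:15–14:30, 15:15–16:00.
Yusuf ∩ Keiko ∩ Quinn: 14:15–14:30, 15:30–15:45.
Yusuf ∩ Keiko ∩ Quinn ∩ Wyatt: 14:15–14:30, 15:30–15:45.
Yusuf ∩ Keiko ∩ Quinn ∩ Wyatt ∩ Carlos: 14:15–14:30, 15:30–15:45.
Restricted to 11:45–16:00: 14:15–14:30, 15:30–15:45.
Total common minutes: 15 + 15 = 30.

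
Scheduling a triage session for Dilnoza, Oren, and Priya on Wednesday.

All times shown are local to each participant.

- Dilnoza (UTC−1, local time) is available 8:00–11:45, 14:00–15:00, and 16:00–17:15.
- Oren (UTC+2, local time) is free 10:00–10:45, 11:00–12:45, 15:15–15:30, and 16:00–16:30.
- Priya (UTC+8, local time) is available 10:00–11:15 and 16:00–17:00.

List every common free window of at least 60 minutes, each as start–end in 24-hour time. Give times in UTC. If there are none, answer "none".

Dilnoza → UTC: 09:00–12:45, 15:00–16:00, 17:00–18:15.
Oren → UTC: 08:00–08:45, 09:00–10:45, 13:15–13:30, 14:00–14:30.
Priya → UTC: 02:00–03:15, 08:00–09:00.
Dilnoza ∩ Oren: 09:00–10:45.
Dilnoza ∩ Oren ∩ Priya: (none).
Windows ≥ 60 min: (none).

none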